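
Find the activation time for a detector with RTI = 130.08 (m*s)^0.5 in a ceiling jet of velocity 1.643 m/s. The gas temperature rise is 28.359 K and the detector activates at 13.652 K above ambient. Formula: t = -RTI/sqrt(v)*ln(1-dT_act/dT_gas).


dT_act/dT_gas = 0.48140
ln(1 - 0.48140) = -0.65662
t = -130.08 / sqrt(1.643) * -0.65662 = 66.636 s

66.636 s


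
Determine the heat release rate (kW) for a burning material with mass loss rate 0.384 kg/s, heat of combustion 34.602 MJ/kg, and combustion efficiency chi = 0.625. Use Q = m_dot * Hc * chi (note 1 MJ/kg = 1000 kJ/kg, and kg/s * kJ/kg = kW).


Hc = 34.602 MJ/kg = 34.602 * 1000 kJ/kg = 34602 kJ/kg
Q = 0.384 kg/s * 34602 kJ/kg * 0.625 = 8304.48 kW

8304.48 kW


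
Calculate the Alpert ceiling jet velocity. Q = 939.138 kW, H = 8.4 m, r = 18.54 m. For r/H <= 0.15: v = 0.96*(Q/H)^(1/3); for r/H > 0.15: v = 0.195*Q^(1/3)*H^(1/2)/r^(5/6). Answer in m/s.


r/H = 18.54 / 8.4 = 2.2071
r/H > 0.15, so v = 0.195*Q^(1/3)*H^(1/2)/r^(5/6)
Q^(1/3) = 9.7929
H^(1/2) = 2.8983
r^(5/6) = 11.396
v = 0.195 * 9.7929 * 2.8983 / 11.396 = 0.48565 m/s

0.48565 m/s


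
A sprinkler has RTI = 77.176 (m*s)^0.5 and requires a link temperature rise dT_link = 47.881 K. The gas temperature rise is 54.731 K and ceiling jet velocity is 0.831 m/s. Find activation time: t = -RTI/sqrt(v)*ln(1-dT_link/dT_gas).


dT_link/dT_gas = 0.87484
ln(1 - 0.87484) = -2.0782
t = -77.176 / sqrt(0.831) * -2.0782 = 175.94 s

175.94 s


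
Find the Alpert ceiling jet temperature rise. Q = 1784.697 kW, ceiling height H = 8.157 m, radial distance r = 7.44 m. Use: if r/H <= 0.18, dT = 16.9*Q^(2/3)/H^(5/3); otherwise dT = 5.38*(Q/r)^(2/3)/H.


r/H = 7.44 / 8.157 = 0.91210
r/H > 0.18, so dT = 5.38*(Q/r)^(2/3)/H
Q/r = 239.88
(Q/r)^(2/3) = 38.607
dT = 5.38 * 38.607 / 8.157 = 25.463 K

25.463 K


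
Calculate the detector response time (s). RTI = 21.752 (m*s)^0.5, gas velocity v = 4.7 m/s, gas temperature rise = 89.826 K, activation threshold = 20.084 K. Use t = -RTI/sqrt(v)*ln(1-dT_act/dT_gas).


dT_act/dT_gas = 0.22359
ln(1 - 0.22359) = -0.25307
t = -21.752 / sqrt(4.7) * -0.25307 = 2.5392 s

2.5392 s


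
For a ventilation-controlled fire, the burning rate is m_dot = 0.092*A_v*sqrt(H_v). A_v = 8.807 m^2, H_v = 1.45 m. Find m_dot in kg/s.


sqrt(H_v) = 1.2042
m_dot = 0.092 * 8.807 * 1.2042 = 0.97566 kg/s

0.97566 kg/s


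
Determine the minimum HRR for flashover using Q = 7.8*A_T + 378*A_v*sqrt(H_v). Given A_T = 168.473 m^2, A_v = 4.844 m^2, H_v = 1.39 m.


7.8*A_T = 1314.1
sqrt(H_v) = 1.1790
378*A_v*sqrt(H_v) = 2158.8
Q = 1314.1 + 2158.8 = 3472.8 kW

3472.8 kW


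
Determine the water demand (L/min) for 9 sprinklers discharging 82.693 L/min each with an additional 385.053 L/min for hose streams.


Sprinkler demand = 9 * 82.693 = 744.237 L/min
Total = 744.237 + 385.053 = 1129.29 L/min

1129.29 L/min


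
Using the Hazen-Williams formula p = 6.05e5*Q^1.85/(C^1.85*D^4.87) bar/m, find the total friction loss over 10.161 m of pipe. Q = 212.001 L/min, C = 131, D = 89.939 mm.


Q^1.85 = 20125
C^1.85 = 8259.5
D^4.87 = 3.2789e+09
p/m = 0.00044957 bar/m
p_total = 0.00044957 * 10.161 = 0.0045681 bar

0.0045681 bar


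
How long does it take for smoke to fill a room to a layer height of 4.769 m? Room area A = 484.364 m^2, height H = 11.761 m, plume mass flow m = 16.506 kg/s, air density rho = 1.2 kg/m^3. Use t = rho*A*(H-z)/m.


H - z = 6.992 m
t = 1.2 * 484.364 * 6.992 / 16.506 = 246.21 s

246.21 s


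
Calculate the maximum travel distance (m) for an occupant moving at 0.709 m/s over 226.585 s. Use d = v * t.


d = 0.709 * 226.585 = 160.65 m

160.65 m


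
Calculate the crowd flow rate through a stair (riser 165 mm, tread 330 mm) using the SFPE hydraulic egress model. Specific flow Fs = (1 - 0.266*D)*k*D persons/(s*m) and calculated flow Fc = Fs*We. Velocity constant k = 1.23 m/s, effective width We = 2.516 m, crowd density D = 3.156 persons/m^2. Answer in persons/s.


1 - 0.266*D = 1 - 0.266*3.156 = 0.16050
Fs = 0.16050 * 1.23 * 3.156 = 0.62306 persons/(s*m)
Fc = 0.62306 * 2.516 = 1.5676 persons/s

1.5676 persons/s


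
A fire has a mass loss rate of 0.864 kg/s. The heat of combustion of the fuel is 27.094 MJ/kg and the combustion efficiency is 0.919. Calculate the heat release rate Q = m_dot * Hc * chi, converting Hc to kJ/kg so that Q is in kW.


Hc = 27.094 MJ/kg = 27.094 * 1000 kJ/kg = 27094 kJ/kg
Q = 0.864 kg/s * 27094 kJ/kg * 0.919 = 21513 kW

21513 kW


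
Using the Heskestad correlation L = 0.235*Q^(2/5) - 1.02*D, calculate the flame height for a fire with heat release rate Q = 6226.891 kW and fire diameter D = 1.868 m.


Q^(2/5) = 32.939
0.235 * Q^(2/5) = 7.7406
1.02 * D = 1.9054
L = 5.8353 m

5.8353 m


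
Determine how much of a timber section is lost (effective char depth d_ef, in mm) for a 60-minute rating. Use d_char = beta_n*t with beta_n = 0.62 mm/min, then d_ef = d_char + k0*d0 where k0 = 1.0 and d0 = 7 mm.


d_char = 0.62 * 60 = 37.2 mm
d_ef = 37.2 + 1.0*7 = 44.2 mm

44.2 mm


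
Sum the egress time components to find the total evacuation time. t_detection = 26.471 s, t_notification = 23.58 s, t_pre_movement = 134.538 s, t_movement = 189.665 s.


Total = 26.471 + 23.58 + 134.538 + 189.665 = 374.254 s

374.254 s


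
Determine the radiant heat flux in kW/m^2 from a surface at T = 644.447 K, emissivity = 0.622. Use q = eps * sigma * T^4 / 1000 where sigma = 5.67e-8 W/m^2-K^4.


T^4 = 1.7248e+11
q = 0.622 * 5.67e-8 * 1.7248e+11 / 1000 = 6.0831 kW/m^2

6.0831 kW/m^2


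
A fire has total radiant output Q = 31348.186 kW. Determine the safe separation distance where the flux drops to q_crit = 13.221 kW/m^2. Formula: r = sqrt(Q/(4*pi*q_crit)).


4*pi*q_crit = 166.14
Q/(4*pi*q_crit) = 188.69
r = sqrt(188.69) = 13.736 m

13.736 m


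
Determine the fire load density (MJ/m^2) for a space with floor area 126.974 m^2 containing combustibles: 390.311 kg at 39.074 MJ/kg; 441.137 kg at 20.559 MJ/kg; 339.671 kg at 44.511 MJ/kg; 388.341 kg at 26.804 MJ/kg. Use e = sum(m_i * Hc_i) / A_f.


Total energy = 390.311*39.074 + 441.137*20.559 + 339.671*44.511 + 388.341*26.804
= 15251.01 + 9069.336 + 15119.10 + 10409.09
= 49848.54 MJ
e = 49848.54 / 126.974 = 392.59 MJ/m^2

392.59 MJ/m^2


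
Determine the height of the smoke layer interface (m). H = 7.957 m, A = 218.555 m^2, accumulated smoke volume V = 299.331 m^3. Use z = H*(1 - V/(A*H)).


V/(A*H) = 0.17212
1 - 0.17212 = 0.82788
z = 7.957 * 0.82788 = 6.5874 m

6.5874 m


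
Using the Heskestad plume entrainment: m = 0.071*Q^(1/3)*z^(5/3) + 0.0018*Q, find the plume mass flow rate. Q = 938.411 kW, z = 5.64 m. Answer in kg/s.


Q^(1/3) = 9.7903
z^(5/3) = 17.870
First term = 0.071 * 9.7903 * 17.870 = 12.422
Second term = 0.0018 * 938.411 = 1.6891
m = 14.111 kg/s

14.111 kg/s


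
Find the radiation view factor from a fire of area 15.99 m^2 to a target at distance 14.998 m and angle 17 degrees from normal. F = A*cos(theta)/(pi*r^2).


cos(17 deg) = 0.95630
pi*r^2 = 706.67
F = 15.99 * 0.95630 / 706.67 = 0.021639

0.021639


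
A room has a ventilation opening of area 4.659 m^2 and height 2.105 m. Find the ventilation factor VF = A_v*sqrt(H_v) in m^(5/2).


sqrt(H_v) = 1.4509
VF = 4.659 * 1.4509 = 6.7596 m^(5/2)

6.7596 m^(5/2)


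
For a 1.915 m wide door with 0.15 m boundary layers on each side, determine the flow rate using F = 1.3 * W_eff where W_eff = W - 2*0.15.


W_eff = 1.915 - 0.30 = 1.615 m
F = 1.3 * 1.615 = 2.0995 persons/s

2.0995 persons/s


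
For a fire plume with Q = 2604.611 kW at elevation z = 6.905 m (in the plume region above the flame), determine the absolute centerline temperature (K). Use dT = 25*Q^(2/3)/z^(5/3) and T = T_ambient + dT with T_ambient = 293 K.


Q^(2/3) = 189.30
z^(5/3) = 25.038
dT = 25 * 189.30 / 25.038 = 189.01 K
T = 293 + 189.01 = 482.01 K

482.01 K


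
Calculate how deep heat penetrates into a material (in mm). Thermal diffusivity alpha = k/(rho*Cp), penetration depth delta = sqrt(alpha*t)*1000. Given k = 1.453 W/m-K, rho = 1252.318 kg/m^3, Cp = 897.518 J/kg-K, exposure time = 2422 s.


alpha = 1.453 / (1252.318 * 897.518) = 1.2927e-06 m^2/s
alpha * t = 0.0031310
delta = sqrt(0.0031310) * 1000 = 55.955 mm

55.955 mm


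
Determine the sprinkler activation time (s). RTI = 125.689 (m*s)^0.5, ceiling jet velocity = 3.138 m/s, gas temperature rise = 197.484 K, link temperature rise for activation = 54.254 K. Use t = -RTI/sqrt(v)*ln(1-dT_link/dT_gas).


dT_link/dT_gas = 0.27473
ln(1 - 0.27473) = -0.32121
t = -125.689 / sqrt(3.138) * -0.32121 = 22.791 s

22.791 s


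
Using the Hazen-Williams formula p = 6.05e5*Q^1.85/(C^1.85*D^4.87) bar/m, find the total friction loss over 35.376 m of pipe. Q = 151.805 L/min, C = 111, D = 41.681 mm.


Q^1.85 = 10849
C^1.85 = 6079.2
D^4.87 = 7.7464e+07
p/m = 0.013938 bar/m
p_total = 0.013938 * 35.376 = 0.49306 bar

0.49306 bar


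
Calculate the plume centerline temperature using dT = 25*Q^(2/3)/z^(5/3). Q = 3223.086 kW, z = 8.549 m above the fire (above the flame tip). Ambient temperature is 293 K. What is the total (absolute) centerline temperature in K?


Q^(2/3) = 218.20
z^(5/3) = 35.743
dT = 25 * 218.20 / 35.743 = 152.61 K
T = 293 + 152.61 = 445.61 K

445.61 K


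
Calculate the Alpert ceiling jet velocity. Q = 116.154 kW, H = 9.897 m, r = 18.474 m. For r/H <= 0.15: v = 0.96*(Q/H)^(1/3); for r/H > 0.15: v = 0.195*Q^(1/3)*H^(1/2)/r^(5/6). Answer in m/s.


r/H = 18.474 / 9.897 = 1.8666
r/H > 0.15, so v = 0.195*Q^(1/3)*H^(1/2)/r^(5/6)
Q^(1/3) = 4.8792
H^(1/2) = 3.1459
r^(5/6) = 11.362
v = 0.195 * 4.8792 * 3.1459 / 11.362 = 0.26343 m/s

0.26343 m/s


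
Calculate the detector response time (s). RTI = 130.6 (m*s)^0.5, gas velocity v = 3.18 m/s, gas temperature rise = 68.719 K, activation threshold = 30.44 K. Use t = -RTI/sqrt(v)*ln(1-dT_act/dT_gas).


dT_act/dT_gas = 0.44296
ln(1 - 0.44296) = -0.58512
t = -130.6 / sqrt(3.18) * -0.58512 = 42.853 s

42.853 s


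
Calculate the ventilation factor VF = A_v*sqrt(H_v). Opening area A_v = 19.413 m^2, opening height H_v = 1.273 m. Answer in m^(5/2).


sqrt(H_v) = 1.1283
VF = 19.413 * 1.1283 = 21.903 m^(5/2)

21.903 m^(5/2)


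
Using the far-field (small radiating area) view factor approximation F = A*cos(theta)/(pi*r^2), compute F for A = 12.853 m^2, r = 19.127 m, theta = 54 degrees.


cos(54 deg) = 0.58779
pi*r^2 = 1149.3
F = 12.853 * 0.58779 / 1149.3 = 0.0065732

0.0065732


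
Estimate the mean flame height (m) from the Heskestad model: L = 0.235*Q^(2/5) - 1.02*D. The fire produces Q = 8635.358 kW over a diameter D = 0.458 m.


Q^(2/5) = 37.542
0.235 * Q^(2/5) = 8.8223
1.02 * D = 0.46716
L = 8.3551 m

8.3551 m


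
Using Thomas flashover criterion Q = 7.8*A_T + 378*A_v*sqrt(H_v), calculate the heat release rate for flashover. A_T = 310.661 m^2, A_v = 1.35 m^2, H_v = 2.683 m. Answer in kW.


7.8*A_T = 2423.2
sqrt(H_v) = 1.6380
378*A_v*sqrt(H_v) = 835.86
Q = 2423.2 + 835.86 = 3259.0 kW

3259.0 kW


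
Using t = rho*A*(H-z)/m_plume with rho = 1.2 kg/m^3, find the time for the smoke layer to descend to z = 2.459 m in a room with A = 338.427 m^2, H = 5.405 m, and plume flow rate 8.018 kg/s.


H - z = 2.946 m
t = 1.2 * 338.427 * 2.946 / 8.018 = 149.22 s

149.22 s


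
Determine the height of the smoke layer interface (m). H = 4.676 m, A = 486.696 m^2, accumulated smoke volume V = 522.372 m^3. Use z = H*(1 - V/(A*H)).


V/(A*H) = 0.22953
1 - 0.22953 = 0.77047
z = 4.676 * 0.77047 = 3.6027 m

3.6027 m


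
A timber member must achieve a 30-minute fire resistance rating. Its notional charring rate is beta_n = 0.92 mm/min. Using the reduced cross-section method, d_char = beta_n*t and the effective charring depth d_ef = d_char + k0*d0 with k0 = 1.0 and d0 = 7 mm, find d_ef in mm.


d_char = 0.92 * 30 = 27.6 mm
d_ef = 27.6 + 1.0*7 = 34.6 mm

34.6 mm


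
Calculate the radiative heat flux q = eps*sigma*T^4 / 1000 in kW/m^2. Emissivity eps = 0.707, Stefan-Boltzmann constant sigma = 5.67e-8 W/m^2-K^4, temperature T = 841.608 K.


T^4 = 5.0169e+11
q = 0.707 * 5.67e-8 * 5.0169e+11 / 1000 = 20.111 kW/m^2

20.111 kW/m^2


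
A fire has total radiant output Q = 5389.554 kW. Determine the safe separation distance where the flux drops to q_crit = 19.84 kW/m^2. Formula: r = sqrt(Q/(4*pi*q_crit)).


4*pi*q_crit = 249.32
Q/(4*pi*q_crit) = 21.617
r = sqrt(21.617) = 4.6494 m

4.6494 m


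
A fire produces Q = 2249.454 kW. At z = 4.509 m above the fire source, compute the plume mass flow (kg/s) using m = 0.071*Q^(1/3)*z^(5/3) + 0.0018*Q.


Q^(1/3) = 13.103
z^(5/3) = 12.306
First term = 0.071 * 13.103 * 12.306 = 11.449
Second term = 0.0018 * 2249.454 = 4.0490
m = 15.498 kg/s

15.498 kg/s


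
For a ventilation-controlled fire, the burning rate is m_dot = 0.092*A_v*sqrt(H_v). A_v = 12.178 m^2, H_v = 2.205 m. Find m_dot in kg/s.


sqrt(H_v) = 1.4849
m_dot = 0.092 * 12.178 * 1.4849 = 1.6637 kg/s

1.6637 kg/s


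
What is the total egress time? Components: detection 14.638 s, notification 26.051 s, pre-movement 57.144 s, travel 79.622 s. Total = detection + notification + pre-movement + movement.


Total = 14.638 + 26.051 + 57.144 + 79.622 = 177.455 s

177.455 s


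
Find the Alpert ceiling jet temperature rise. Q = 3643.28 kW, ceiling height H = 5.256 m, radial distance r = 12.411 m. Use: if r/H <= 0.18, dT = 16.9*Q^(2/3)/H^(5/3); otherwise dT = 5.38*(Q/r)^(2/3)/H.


r/H = 12.411 / 5.256 = 2.3613
r/H > 0.18, so dT = 5.38*(Q/r)^(2/3)/H
Q/r = 293.55
(Q/r)^(2/3) = 44.170
dT = 5.38 * 44.170 / 5.256 = 45.212 K

45.212 K


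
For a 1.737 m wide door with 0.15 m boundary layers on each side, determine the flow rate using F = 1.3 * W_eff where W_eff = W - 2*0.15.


W_eff = 1.737 - 0.30 = 1.437 m
F = 1.3 * 1.437 = 1.8681 persons/s

1.8681 persons/s


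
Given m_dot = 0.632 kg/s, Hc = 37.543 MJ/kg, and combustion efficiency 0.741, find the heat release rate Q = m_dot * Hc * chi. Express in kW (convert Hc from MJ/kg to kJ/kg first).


Hc = 37.543 MJ/kg = 37.543 * 1000 kJ/kg = 37543 kJ/kg
Q = 0.632 kg/s * 37543 kJ/kg * 0.741 = 17582 kW

17582 kW


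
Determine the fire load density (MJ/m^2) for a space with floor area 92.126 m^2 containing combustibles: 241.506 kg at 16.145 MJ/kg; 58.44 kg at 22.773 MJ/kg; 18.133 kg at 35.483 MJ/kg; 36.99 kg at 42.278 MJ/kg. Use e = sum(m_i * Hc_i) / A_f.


Total energy = 241.506*16.145 + 58.44*22.773 + 18.133*35.483 + 36.99*42.278
= 3899.114 + 1330.854 + 643.4132 + 1563.863
= 7437.245 MJ
e = 7437.245 / 92.126 = 80.729 MJ/m^2

80.729 MJ/m^2


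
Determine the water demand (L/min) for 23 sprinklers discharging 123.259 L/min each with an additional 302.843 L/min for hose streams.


Sprinkler demand = 23 * 123.259 = 2834.957 L/min
Total = 2834.957 + 302.843 = 3137.8 L/min

3137.8 L/min


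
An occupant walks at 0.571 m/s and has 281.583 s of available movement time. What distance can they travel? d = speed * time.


d = 0.571 * 281.583 = 160.78 m

160.78 m


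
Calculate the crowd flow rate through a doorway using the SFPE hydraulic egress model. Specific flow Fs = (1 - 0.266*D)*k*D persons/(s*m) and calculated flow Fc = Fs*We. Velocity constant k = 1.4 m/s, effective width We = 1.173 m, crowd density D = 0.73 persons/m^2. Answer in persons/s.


1 - 0.266*D = 1 - 0.266*0.73 = 0.80582
Fs = 0.80582 * 1.4 * 0.73 = 0.82355 persons/(s*m)
Fc = 0.82355 * 1.173 = 0.96602 persons/s

0.96602 persons/s


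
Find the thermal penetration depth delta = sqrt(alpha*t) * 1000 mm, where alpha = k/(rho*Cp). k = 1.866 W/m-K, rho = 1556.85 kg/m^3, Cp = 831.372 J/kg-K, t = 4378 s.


alpha = 1.866 / (1556.85 * 831.372) = 1.4417e-06 m^2/s
alpha * t = 0.0063117
delta = sqrt(0.0063117) * 1000 = 79.446 mm

79.446 mm


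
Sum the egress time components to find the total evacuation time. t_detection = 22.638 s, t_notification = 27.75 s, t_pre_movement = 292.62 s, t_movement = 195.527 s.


Total = 22.638 + 27.75 + 292.62 + 195.527 = 538.535 s

538.535 s


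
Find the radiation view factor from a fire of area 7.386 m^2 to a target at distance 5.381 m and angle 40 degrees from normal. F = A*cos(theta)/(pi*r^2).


cos(40 deg) = 0.76604
pi*r^2 = 90.965
F = 7.386 * 0.76604 / 90.965 = 0.062200

0.062200


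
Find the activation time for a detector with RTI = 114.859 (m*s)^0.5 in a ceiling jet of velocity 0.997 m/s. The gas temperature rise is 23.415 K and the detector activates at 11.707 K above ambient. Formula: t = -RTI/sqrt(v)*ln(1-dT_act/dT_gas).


dT_act/dT_gas = 0.49998
ln(1 - 0.49998) = -0.69310
t = -114.859 / sqrt(0.997) * -0.69310 = 79.729 s

79.729 s


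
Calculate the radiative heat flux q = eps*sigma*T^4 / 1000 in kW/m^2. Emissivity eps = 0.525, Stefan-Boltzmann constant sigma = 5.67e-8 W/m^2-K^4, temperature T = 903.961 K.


T^4 = 6.6773e+11
q = 0.525 * 5.67e-8 * 6.6773e+11 / 1000 = 19.877 kW/m^2

19.877 kW/m^2


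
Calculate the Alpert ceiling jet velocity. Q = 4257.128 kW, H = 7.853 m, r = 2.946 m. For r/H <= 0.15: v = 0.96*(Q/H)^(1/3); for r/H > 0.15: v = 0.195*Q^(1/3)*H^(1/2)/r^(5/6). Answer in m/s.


r/H = 2.946 / 7.853 = 0.37514
r/H > 0.15, so v = 0.195*Q^(1/3)*H^(1/2)/r^(5/6)
Q^(1/3) = 16.207
H^(1/2) = 2.8023
r^(5/6) = 2.4605
v = 0.195 * 16.207 * 2.8023 / 2.4605 = 3.5994 m/s

3.5994 m/s


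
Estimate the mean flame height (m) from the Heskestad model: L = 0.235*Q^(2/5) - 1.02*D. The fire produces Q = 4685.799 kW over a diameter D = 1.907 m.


Q^(2/5) = 29.398
0.235 * Q^(2/5) = 6.9085
1.02 * D = 1.9451
L = 4.9633 m

4.9633 m


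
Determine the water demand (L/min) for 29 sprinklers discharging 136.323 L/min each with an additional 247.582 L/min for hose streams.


Sprinkler demand = 29 * 136.323 = 3953.367 L/min
Total = 3953.367 + 247.582 = 4200.949 L/min

4200.949 L/min


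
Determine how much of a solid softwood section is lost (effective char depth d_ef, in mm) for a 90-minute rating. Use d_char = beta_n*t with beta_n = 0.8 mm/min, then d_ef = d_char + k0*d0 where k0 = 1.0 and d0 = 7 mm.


d_char = 0.8 * 90 = 72 mm
d_ef = 72 + 1.0*7 = 79 mm

79 mm


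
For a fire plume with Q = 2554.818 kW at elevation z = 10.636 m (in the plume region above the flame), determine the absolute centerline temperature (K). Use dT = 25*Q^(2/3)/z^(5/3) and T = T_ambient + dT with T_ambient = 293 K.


Q^(2/3) = 186.88
z^(5/3) = 51.440
dT = 25 * 186.88 / 51.440 = 90.827 K
T = 293 + 90.827 = 383.83 K

383.83 K


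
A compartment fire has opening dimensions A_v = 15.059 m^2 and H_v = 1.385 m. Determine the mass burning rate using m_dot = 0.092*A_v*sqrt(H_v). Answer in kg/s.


sqrt(H_v) = 1.1769
m_dot = 0.092 * 15.059 * 1.1769 = 1.6305 kg/s

1.6305 kg/s


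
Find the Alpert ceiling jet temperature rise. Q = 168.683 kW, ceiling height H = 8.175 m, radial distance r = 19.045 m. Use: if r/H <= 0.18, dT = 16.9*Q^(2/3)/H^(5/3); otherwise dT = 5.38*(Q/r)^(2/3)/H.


r/H = 19.045 / 8.175 = 2.3297
r/H > 0.18, so dT = 5.38*(Q/r)^(2/3)/H
Q/r = 8.8571
(Q/r)^(2/3) = 4.2808
dT = 5.38 * 4.2808 / 8.175 = 2.8172 K

2.8172 K


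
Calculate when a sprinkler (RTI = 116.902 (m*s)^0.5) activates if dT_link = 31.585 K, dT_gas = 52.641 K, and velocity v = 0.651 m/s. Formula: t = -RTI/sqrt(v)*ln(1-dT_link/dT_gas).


dT_link/dT_gas = 0.60001
ln(1 - 0.60001) = -0.91631
t = -116.902 / sqrt(0.651) * -0.91631 = 132.76 s

132.76 s


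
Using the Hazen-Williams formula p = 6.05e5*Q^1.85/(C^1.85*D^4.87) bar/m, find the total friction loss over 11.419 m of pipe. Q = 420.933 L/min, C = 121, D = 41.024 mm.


Q^1.85 = 71580
C^1.85 = 7131.0
D^4.87 = 7.1696e+07
p/m = 0.084704 bar/m
p_total = 0.084704 * 11.419 = 0.96723 bar

0.96723 bar


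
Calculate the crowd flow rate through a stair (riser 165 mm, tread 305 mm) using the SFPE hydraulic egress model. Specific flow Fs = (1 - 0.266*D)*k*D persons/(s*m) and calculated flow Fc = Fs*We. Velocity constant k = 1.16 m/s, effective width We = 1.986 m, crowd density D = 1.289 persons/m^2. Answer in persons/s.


1 - 0.266*D = 1 - 0.266*1.289 = 0.65713
Fs = 0.65713 * 1.16 * 1.289 = 0.98256 persons/(s*m)
Fc = 0.98256 * 1.986 = 1.9514 persons/s

1.9514 persons/s


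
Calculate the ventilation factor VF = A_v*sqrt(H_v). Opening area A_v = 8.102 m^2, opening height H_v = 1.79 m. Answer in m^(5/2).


sqrt(H_v) = 1.3379
VF = 8.102 * 1.3379 = 10.840 m^(5/2)

10.840 m^(5/2)


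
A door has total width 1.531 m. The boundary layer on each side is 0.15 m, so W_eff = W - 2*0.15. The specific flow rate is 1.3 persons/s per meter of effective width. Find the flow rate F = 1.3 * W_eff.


W_eff = 1.531 - 0.30 = 1.231 m
F = 1.3 * 1.231 = 1.6003 persons/s

1.6003 persons/s


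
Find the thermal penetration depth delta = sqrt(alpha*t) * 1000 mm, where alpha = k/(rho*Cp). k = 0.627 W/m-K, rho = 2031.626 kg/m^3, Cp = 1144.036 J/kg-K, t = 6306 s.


alpha = 0.627 / (2031.626 * 1144.036) = 2.6976e-07 m^2/s
alpha * t = 0.0017011
delta = sqrt(0.0017011) * 1000 = 41.245 mm

41.245 mm


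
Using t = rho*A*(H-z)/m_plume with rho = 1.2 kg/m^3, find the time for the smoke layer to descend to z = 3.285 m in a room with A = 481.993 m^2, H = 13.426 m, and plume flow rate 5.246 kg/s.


H - z = 10.141 m
t = 1.2 * 481.993 * 10.141 / 5.246 = 1118.1 s

1118.1 s


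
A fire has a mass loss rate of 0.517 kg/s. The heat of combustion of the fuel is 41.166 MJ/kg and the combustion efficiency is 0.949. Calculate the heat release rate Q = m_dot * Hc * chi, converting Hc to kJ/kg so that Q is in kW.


Hc = 41.166 MJ/kg = 41.166 * 1000 kJ/kg = 41166 kJ/kg
Q = 0.517 kg/s * 41166 kJ/kg * 0.949 = 20197 kW

20197 kW


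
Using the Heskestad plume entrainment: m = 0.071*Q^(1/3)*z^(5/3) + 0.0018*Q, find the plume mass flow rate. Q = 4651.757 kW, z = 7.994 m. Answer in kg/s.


Q^(1/3) = 16.693
z^(5/3) = 31.960
First term = 0.071 * 16.693 * 31.960 = 37.880
Second term = 0.0018 * 4651.757 = 8.3732
m = 46.253 kg/s

46.253 kg/s


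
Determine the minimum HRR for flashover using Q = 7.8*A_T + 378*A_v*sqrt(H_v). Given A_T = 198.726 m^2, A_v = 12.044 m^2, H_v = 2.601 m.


7.8*A_T = 1550.1
sqrt(H_v) = 1.6128
378*A_v*sqrt(H_v) = 7342.3
Q = 1550.1 + 7342.3 = 8892.4 kW

8892.4 kW


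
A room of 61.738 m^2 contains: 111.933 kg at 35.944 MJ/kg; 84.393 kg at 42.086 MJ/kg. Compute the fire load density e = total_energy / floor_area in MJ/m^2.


Total energy = 111.933*35.944 + 84.393*42.086
= 4023.320 + 3551.764
= 7575.084 MJ
e = 7575.084 / 61.738 = 122.70 MJ/m^2

122.70 MJ/m^2


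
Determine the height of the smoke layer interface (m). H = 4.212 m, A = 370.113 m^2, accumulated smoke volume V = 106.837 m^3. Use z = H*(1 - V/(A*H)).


V/(A*H) = 0.068533
1 - 0.068533 = 0.93147
z = 4.212 * 0.93147 = 3.9233 m

3.9233 m


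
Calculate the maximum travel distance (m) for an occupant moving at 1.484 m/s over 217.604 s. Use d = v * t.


d = 1.484 * 217.604 = 322.92 m

322.92 m


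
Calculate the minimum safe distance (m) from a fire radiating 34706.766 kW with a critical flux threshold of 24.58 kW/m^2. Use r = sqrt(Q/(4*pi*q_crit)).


4*pi*q_crit = 308.88
Q/(4*pi*q_crit) = 112.36
r = sqrt(112.36) = 10.600 m

10.600 m


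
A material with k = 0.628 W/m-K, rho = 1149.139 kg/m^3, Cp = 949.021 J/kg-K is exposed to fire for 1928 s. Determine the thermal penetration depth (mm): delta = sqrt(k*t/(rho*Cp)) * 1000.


alpha = 0.628 / (1149.139 * 949.021) = 5.7585e-07 m^2/s
alpha * t = 0.0011102
delta = sqrt(0.0011102) * 1000 = 33.320 mm

33.320 mm


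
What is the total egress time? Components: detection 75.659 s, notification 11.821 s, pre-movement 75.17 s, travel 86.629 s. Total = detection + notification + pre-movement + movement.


Total = 75.659 + 11.821 + 75.17 + 86.629 = 249.279 s

249.279 s


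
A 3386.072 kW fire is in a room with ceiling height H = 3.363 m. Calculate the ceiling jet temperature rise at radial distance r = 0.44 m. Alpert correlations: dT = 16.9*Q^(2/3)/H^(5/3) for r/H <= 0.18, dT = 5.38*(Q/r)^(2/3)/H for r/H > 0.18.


r/H = 0.44 / 3.363 = 0.13084
r/H <= 0.18, so dT = 16.9*Q^(2/3)/H^(5/3)
Q^(2/3) = 225.49
H^(5/3) = 7.5488
dT = 16.9 * 225.49 / 7.5488 = 504.82 K

504.82 K


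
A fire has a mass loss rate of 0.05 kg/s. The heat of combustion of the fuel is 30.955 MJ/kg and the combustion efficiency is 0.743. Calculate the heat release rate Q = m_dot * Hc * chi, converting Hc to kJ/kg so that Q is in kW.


Hc = 30.955 MJ/kg = 30.955 * 1000 kJ/kg = 30955 kJ/kg
Q = 0.05 kg/s * 30955 kJ/kg * 0.743 = 1150.0 kW

1150.0 kW


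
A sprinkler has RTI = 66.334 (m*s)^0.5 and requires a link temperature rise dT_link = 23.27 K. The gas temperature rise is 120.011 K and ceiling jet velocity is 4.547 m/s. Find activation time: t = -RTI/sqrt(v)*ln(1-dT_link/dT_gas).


dT_link/dT_gas = 0.19390
ln(1 - 0.19390) = -0.21555
t = -66.334 / sqrt(4.547) * -0.21555 = 6.7052 s

6.7052 s


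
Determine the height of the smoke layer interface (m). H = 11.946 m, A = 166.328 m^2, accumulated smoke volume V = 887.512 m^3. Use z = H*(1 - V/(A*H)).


V/(A*H) = 0.44667
1 - 0.44667 = 0.55333
z = 11.946 * 0.55333 = 6.6101 m

6.6101 m


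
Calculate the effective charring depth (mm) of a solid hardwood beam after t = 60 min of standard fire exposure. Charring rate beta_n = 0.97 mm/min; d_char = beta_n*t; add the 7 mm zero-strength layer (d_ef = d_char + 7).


d_char = 0.97 * 60 = 58.2 mm
d_ef = 58.2 + 1.0*7 = 65.2 mm

65.2 mm


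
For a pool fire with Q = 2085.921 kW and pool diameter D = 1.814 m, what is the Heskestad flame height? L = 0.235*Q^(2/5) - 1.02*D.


Q^(2/5) = 21.268
0.235 * Q^(2/5) = 4.9979
1.02 * D = 1.8503
L = 3.1476 m

3.1476 m


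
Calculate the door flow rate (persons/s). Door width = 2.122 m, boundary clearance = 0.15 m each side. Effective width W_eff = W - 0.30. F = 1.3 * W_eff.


W_eff = 2.122 - 0.30 = 1.822 m
F = 1.3 * 1.822 = 2.3686 persons/s

2.3686 persons/s


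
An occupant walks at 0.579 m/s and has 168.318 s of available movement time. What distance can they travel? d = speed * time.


d = 0.579 * 168.318 = 97.456 m

97.456 m


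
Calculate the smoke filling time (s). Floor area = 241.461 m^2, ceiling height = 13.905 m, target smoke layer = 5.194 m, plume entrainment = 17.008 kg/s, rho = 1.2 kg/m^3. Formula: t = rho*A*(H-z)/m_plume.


H - z = 8.711 m
t = 1.2 * 241.461 * 8.711 / 17.008 = 148.40 s

148.40 s


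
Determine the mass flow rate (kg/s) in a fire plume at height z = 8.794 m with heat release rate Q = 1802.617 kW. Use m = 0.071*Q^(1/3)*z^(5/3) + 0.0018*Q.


Q^(1/3) = 12.170
z^(5/3) = 37.467
First term = 0.071 * 12.170 * 37.467 = 32.375
Second term = 0.0018 * 1802.617 = 3.2447
m = 35.619 kg/s

35.619 kg/s


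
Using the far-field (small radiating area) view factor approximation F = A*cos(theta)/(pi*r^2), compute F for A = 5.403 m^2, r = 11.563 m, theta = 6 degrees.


cos(6 deg) = 0.99452
pi*r^2 = 420.04
F = 5.403 * 0.99452 / 420.04 = 0.012793

0.012793


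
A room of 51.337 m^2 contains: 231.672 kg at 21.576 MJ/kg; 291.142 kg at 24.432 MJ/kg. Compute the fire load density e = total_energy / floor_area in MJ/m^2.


Total energy = 231.672*21.576 + 291.142*24.432
= 4998.555 + 7113.181
= 12111.74 MJ
e = 12111.74 / 51.337 = 235.93 MJ/m^2

235.93 MJ/m^2


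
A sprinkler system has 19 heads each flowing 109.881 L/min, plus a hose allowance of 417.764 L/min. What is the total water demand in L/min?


Sprinkler demand = 19 * 109.881 = 2087.739 L/min
Total = 2087.739 + 417.764 = 2505.503 L/min

2505.503 L/min


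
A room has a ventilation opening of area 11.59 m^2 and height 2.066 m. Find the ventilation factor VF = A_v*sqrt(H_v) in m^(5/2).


sqrt(H_v) = 1.4374
VF = 11.59 * 1.4374 = 16.659 m^(5/2)

16.659 m^(5/2)


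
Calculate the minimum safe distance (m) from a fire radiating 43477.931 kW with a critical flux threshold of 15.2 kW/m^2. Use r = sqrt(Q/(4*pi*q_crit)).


4*pi*q_crit = 191.01
Q/(4*pi*q_crit) = 227.62
r = sqrt(227.62) = 15.087 m

15.087 m


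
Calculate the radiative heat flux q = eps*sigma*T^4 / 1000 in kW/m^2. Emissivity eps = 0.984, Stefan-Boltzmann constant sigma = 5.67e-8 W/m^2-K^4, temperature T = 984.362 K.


T^4 = 9.3890e+11
q = 0.984 * 5.67e-8 * 9.3890e+11 / 1000 = 52.384 kW/m^2

52.384 kW/m^2


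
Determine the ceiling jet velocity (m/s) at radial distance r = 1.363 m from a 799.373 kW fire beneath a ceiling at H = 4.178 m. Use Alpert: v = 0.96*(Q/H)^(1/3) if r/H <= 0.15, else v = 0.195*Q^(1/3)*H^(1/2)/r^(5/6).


r/H = 1.363 / 4.178 = 0.32623
r/H > 0.15, so v = 0.195*Q^(1/3)*H^(1/2)/r^(5/6)
Q^(1/3) = 9.2808
H^(1/2) = 2.0440
r^(5/6) = 1.2944
v = 0.195 * 9.2808 * 2.0440 / 1.2944 = 2.8577 m/s

2.8577 m/s


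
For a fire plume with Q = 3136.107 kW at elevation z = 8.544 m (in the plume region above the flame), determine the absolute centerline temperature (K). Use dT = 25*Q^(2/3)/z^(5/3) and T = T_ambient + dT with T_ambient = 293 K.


Q^(2/3) = 214.25
z^(5/3) = 35.708
dT = 25 * 214.25 / 35.708 = 150.00 K
T = 293 + 150.00 = 443.00 K

443.00 K


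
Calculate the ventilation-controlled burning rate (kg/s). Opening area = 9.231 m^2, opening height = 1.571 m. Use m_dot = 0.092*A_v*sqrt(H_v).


sqrt(H_v) = 1.2534
m_dot = 0.092 * 9.231 * 1.2534 = 1.0644 kg/s

1.0644 kg/s


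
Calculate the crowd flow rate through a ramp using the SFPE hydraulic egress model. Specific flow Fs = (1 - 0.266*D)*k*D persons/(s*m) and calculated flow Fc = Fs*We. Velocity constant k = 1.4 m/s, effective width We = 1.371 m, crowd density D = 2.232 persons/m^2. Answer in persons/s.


1 - 0.266*D = 1 - 0.266*2.232 = 0.40629
Fs = 0.40629 * 1.4 * 2.232 = 1.2696 persons/(s*m)
Fc = 1.2696 * 1.371 = 1.7406 persons/s

1.7406 persons/s


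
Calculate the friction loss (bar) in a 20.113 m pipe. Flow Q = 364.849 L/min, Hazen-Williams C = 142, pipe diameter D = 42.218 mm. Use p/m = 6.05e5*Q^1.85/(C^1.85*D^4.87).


Q^1.85 = 54943
C^1.85 = 9588.1
D^4.87 = 8.2447e+07
p/m = 0.042049 bar/m
p_total = 0.042049 * 20.113 = 0.84574 bar

0.84574 bar


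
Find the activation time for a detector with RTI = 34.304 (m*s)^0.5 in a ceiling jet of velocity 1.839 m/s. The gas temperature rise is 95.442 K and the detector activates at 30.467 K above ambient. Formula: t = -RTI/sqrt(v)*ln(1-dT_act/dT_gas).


dT_act/dT_gas = 0.31922
ln(1 - 0.31922) = -0.38452
t = -34.304 / sqrt(1.839) * -0.38452 = 9.7268 s

9.7268 s


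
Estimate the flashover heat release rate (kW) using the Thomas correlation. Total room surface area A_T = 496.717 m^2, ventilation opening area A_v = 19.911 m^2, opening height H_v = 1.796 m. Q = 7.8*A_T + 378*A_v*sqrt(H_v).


7.8*A_T = 3874.4
sqrt(H_v) = 1.3401
378*A_v*sqrt(H_v) = 10086
Q = 3874.4 + 10086 = 13961 kW

13961 kW


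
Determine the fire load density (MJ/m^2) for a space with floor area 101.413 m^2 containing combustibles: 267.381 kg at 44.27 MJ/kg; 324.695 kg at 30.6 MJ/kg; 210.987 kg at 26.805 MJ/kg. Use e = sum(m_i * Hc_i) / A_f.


Total energy = 267.381*44.27 + 324.695*30.6 + 210.987*26.805
= 11836.96 + 9935.667 + 5655.507
= 27428.13 MJ
e = 27428.13 / 101.413 = 270.46 MJ/m^2

270.46 MJ/m^2


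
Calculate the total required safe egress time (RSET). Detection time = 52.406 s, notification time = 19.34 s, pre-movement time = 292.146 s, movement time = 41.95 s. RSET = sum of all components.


Total = 52.406 + 19.34 + 292.146 + 41.95 = 405.842 s

405.842 s


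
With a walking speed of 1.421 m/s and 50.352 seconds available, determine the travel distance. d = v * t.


d = 1.421 * 50.352 = 71.550 m

71.550 m


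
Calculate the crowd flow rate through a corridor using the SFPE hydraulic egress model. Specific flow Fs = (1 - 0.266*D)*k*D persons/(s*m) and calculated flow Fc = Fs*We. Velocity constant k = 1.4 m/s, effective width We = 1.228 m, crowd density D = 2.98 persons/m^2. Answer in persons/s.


1 - 0.266*D = 1 - 0.266*2.98 = 0.20732
Fs = 0.20732 * 1.4 * 2.98 = 0.86494 persons/(s*m)
Fc = 0.86494 * 1.228 = 1.0621 persons/s

1.0621 persons/s


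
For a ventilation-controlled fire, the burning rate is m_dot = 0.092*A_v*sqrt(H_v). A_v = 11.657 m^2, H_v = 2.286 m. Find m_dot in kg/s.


sqrt(H_v) = 1.5120
m_dot = 0.092 * 11.657 * 1.5120 = 1.6215 kg/s

1.6215 kg/s


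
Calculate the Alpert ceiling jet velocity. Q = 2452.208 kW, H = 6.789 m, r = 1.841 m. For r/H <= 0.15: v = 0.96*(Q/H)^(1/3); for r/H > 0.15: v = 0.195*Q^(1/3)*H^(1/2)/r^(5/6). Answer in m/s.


r/H = 1.841 / 6.789 = 0.27117
r/H > 0.15, so v = 0.195*Q^(1/3)*H^(1/2)/r^(5/6)
Q^(1/3) = 13.485
H^(1/2) = 2.6056
r^(5/6) = 1.6629
v = 0.195 * 13.485 * 2.6056 / 1.6629 = 4.1201 m/s

4.1201 m/s


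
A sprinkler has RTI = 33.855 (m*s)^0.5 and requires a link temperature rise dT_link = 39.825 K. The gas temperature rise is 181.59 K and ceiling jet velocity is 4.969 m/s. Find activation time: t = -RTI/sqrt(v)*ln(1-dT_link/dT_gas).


dT_link/dT_gas = 0.21931
ln(1 - 0.21931) = -0.24758
t = -33.855 / sqrt(4.969) * -0.24758 = 3.7601 s

3.7601 s


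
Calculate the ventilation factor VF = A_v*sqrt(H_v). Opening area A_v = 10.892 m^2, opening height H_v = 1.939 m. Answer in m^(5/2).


sqrt(H_v) = 1.3925
VF = 10.892 * 1.3925 = 15.167 m^(5/2)

15.167 m^(5/2)


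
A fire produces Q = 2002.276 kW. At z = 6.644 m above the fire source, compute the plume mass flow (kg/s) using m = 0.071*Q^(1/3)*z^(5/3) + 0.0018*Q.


Q^(1/3) = 12.604
z^(5/3) = 23.481
First term = 0.071 * 12.604 * 23.481 = 21.013
Second term = 0.0018 * 2002.276 = 3.6041
m = 24.617 kg/s

24.617 kg/s


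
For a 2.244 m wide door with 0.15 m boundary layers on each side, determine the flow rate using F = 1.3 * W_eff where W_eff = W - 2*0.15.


W_eff = 2.244 - 0.30 = 1.944 m
F = 1.3 * 1.944 = 2.5272 persons/s

2.5272 persons/s


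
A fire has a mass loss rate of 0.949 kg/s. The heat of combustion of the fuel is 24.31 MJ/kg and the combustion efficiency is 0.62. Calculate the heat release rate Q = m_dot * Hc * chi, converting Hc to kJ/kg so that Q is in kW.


Hc = 24.31 MJ/kg = 24.31 * 1000 kJ/kg = 24310 kJ/kg
Q = 0.949 kg/s * 24310 kJ/kg * 0.62 = 14304 kW

14304 kW


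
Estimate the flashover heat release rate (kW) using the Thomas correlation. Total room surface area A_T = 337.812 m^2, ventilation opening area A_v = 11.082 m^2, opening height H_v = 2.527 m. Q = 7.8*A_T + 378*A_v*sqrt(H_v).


7.8*A_T = 2634.9
sqrt(H_v) = 1.5897
378*A_v*sqrt(H_v) = 6659.1
Q = 2634.9 + 6659.1 = 9294.0 kW

9294.0 kW


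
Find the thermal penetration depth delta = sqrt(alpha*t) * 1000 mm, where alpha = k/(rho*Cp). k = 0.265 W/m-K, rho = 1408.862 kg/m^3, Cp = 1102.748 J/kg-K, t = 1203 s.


alpha = 0.265 / (1408.862 * 1102.748) = 1.7057e-07 m^2/s
alpha * t = 0.00020519
delta = sqrt(0.00020519) * 1000 = 14.325 mm

14.325 mm


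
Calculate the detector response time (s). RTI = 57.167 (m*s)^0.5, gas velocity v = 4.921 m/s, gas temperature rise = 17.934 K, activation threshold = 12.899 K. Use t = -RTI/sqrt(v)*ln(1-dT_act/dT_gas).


dT_act/dT_gas = 0.71925
ln(1 - 0.71925) = -1.2703
t = -57.167 / sqrt(4.921) * -1.2703 = 32.736 s

32.736 s


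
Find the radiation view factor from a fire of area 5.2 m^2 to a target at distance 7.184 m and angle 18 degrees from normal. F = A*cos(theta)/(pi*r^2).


cos(18 deg) = 0.95106
pi*r^2 = 162.14
F = 5.2 * 0.95106 / 162.14 = 0.030502

0.030502


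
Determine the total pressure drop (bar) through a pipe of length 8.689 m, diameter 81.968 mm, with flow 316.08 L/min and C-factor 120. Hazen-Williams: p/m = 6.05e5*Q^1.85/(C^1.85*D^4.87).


Q^1.85 = 42133
C^1.85 = 7022.4
D^4.87 = 2.0866e+09
p/m = 0.0017396 bar/m
p_total = 0.0017396 * 8.689 = 0.015115 bar

0.015115 bar


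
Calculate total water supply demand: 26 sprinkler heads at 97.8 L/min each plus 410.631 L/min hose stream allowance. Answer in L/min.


Sprinkler demand = 26 * 97.8 = 2542.8 L/min
Total = 2542.8 + 410.631 = 2953.431 L/min

2953.431 L/min


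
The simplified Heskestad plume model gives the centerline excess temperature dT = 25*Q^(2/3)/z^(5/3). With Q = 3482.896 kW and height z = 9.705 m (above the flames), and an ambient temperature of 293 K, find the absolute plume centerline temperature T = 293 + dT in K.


Q^(2/3) = 229.77
z^(5/3) = 44.156
dT = 25 * 229.77 / 44.156 = 130.09 K
T = 293 + 130.09 = 423.09 K

423.09 K


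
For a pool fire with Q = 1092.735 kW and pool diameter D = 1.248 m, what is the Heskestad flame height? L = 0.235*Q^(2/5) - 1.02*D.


Q^(2/5) = 16.421
0.235 * Q^(2/5) = 3.8590
1.02 * D = 1.2730
L = 2.5860 m

2.5860 m


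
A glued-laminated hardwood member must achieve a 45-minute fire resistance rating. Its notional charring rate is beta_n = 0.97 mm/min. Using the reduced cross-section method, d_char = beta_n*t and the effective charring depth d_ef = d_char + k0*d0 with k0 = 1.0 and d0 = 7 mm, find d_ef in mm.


d_char = 0.97 * 45 = 43.65 mm
d_ef = 43.65 + 1.0*7 = 50.65 mm

50.65 mm


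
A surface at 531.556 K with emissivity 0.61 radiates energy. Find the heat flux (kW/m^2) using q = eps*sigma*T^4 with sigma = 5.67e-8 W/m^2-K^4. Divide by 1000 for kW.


T^4 = 7.9836e+10
q = 0.61 * 5.67e-8 * 7.9836e+10 / 1000 = 2.7613 kW/m^2

2.7613 kW/m^2


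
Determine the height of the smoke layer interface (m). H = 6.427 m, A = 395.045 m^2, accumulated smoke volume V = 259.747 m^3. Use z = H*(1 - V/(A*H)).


V/(A*H) = 0.10230
1 - 0.10230 = 0.89770
z = 6.427 * 0.89770 = 5.7695 m

5.7695 m


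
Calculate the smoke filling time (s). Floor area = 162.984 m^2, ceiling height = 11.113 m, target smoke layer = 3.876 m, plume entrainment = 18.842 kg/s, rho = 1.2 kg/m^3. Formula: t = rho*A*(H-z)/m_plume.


H - z = 7.237 m
t = 1.2 * 162.984 * 7.237 / 18.842 = 75.120 s

75.120 s


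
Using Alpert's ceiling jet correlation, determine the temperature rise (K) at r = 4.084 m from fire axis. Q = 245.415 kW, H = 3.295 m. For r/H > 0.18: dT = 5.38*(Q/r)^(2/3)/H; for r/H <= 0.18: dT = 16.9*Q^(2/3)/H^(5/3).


r/H = 4.084 / 3.295 = 1.2395
r/H > 0.18, so dT = 5.38*(Q/r)^(2/3)/H
Q/r = 60.092
(Q/r)^(2/3) = 15.342
dT = 5.38 * 15.342 / 3.295 = 25.050 K

25.050 K


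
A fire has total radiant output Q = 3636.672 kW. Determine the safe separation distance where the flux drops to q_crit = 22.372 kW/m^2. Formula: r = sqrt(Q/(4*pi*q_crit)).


4*pi*q_crit = 281.13
Q/(4*pi*q_crit) = 12.936
r = sqrt(12.936) = 3.5966 m

3.5966 m


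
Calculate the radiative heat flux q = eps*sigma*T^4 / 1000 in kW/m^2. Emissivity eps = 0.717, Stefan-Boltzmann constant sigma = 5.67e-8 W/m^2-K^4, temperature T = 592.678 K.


T^4 = 1.2339e+11
q = 0.717 * 5.67e-8 * 1.2339e+11 / 1000 = 5.0162 kW/m^2

5.0162 kW/m^2


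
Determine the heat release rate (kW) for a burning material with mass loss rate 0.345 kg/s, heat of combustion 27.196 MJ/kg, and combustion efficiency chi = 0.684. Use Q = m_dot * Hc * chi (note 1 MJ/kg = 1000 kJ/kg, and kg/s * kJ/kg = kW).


Hc = 27.196 MJ/kg = 27.196 * 1000 kJ/kg = 27196 kJ/kg
Q = 0.345 kg/s * 27196 kJ/kg * 0.684 = 6417.7 kW

6417.7 kW


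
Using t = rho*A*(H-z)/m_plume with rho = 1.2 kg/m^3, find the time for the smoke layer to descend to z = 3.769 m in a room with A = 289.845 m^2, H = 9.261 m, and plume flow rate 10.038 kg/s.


H - z = 5.492 m
t = 1.2 * 289.845 * 5.492 / 10.038 = 190.30 s

190.30 s


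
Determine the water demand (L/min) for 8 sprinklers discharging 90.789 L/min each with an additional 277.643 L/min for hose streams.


Sprinkler demand = 8 * 90.789 = 726.312 L/min
Total = 726.312 + 277.643 = 1003.955 L/min

1003.955 L/min


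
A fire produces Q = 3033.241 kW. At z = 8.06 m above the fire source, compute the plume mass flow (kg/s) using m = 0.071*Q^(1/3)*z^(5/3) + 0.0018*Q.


Q^(1/3) = 14.476
z^(5/3) = 32.401
First term = 0.071 * 14.476 * 32.401 = 33.301
Second term = 0.0018 * 3033.241 = 5.4598
m = 38.760 kg/s

38.760 kg/s


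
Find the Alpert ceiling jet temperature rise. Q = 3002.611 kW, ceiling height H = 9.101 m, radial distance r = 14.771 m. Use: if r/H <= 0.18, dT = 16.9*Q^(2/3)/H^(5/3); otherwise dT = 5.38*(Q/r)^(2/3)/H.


r/H = 14.771 / 9.101 = 1.6230
r/H > 0.18, so dT = 5.38*(Q/r)^(2/3)/H
Q/r = 203.28
(Q/r)^(2/3) = 34.572
dT = 5.38 * 34.572 / 9.101 = 20.437 K

20.437 K
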